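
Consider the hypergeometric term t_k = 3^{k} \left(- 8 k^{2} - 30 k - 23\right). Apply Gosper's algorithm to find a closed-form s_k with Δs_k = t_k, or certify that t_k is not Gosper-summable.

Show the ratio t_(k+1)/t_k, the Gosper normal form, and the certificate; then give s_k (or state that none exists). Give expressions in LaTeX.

s_k = 3^{k} \left(- 4 k^{2} - 3 k - 1\right)

Ratio r(k) = 3*(8*k**2 + 46*k + 61)/(8*k**2 + 30*k + 23).
Normal form (A,B,C) = (3, 1, k**2 + 15*k/4 + 23/8).
f must satisfy (3)·f(k+1) − (1)·f(k) = k**2 + 15*k/4 + 23/8.
Degrees (0,0,2) ⇒ d ≤ 2.
Solving with deg f ≤ 2: f(k) = (4*k**2 + 3*k + 1)/8.
Then R = B(k−1)f/C = (4*k**2 + 3*k + 1)/(8*k**2 + 30*k + 23), so s_k = R(k)·t_k = 3**k*(-4*k**2 - 3*k - 1).
Δs = 3**k*(-8*k**2 - 30*k - 23), as required.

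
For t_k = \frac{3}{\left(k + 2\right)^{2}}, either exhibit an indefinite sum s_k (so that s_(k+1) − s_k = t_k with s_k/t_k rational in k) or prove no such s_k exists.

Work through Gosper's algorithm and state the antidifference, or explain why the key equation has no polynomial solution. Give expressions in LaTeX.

Step 1: r(k) = (k + 2)**2/(k + 3)**2.
Factor: A=k**2 + 4*k + 4; B=k**2 + 6*k + 9; C=1.
Solve (k**2 + 4*k + 4)·f(k+1) − (k**2 + 4*k + 4)·f(k) = 1.
deg f ≤ 0 (via 2,2,0).
f = c0 ⇒ A·f(k+1) − B(k−1)·f(k) − C = -1. The system {-1 = 0} is inconsistent; no antidifference.

no hypergeometric antidifference exists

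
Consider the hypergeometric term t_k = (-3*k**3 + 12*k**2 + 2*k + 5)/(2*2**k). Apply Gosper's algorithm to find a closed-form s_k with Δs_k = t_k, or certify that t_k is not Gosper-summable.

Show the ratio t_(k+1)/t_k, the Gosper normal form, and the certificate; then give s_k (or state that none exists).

The ratio is (3*k**3 - 3*k**2 - 17*k - 16)/(2*(3*k**3 - 12*k**2 - 2*k - 5)).
So A=1/2 and B=1, with C=k**3 - 4*k**2 - 2*k/3 - 5/3.
Key eq: (1/2)·f(k+1) = (1)·f(k) + (k**3 - 4*k**2 - 2*k/3 - 5/3).
From deg A=0, deg B=0, deg C=3: d=3.
Match coefficients ⇒ f(k) = -2*(3*k**3 - 3*k**2 + k - 4)/3.
So s_k = (B(k−1)f/C)·t_k = (-2*(3*k**3 - 3*k**2 + k - 4)/(3*k**3 - 12*k**2 - 2*k - 5))·t_k = (3*k**3 - 3*k**2 + k - 4)/2**k.
Δs = (-3*k**3 + 12*k**2 + 2*k + 5)/(2*2**k), as required.

s_k = (3*k**3 - 3*k**2 + k - 4)/2**k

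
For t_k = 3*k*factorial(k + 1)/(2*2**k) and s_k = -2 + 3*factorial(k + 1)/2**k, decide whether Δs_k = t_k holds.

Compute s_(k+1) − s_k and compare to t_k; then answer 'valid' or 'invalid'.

valid; difference matches t_k

s_(k+1) = 3*2**(-k - 1)*factorial(k + 2) - 2
s_(k+1) − s_k = 3*k*factorial(k + 1)/(2*2**k)
(s_(k+1) − s_k) − t_k = 0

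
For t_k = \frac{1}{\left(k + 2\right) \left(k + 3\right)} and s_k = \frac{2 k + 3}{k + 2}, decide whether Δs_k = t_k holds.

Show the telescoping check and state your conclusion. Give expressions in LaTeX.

valid; difference matches t_k

s_(k+1) = (2*k + 5)/(k + 3)
s_(k+1) − s_k = 1/(k**2 + 5*k + 6)
(s_(k+1) − s_k) − t_k = 0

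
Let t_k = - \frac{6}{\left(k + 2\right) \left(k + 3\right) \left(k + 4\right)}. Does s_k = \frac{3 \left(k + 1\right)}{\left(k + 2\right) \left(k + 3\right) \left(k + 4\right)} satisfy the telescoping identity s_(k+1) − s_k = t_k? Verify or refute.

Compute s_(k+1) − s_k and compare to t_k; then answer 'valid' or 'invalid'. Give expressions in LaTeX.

Invalid: residual \frac{27}{k^{4} + 14 k^{3} + 71 k^{2} + 154 k + 120} ≠ 0.

s_(k+1) = 3*(k + 2)/((k + 3)*(k + 4)*(k + 5))
s_(k+1) − s_k = 3*(-2*k - 1)/(k**4 + 14*k**3 + 71*k**2 + 154*k + 120)
(s_(k+1) − s_k) − t_k = 27/(k**4 + 14*k**3 + 71*k**2 + 154*k + 120)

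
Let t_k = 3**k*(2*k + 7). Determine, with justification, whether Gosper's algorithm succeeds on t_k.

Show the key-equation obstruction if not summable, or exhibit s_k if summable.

r(k) = 3*(2*k + 9)/(2*k + 7) after simplifying.
Factor: A=3; B=1; C=k + 7/2.
f must satisfy (3)·f(k+1) − (1)·f(k) = k + 7/2.
Degrees (0,0,1) ⇒ d ≤ 1.
Solve for f: f(k) = (k + 2)/2 (degree 1 ≤ 1).
So s_k = (B(k−1)f/C)·t_k = ((k + 2)/(2*k + 7))·t_k = 3**k*(k + 2).
Check: Δs_k = 3**k*(2*k + 7). ✓

Yes. s_k = 3**k*(k + 2).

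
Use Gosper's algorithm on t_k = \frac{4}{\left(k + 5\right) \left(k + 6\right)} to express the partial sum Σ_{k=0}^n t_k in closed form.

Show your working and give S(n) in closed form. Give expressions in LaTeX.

S(n) = \frac{4 \left(n + 1\right)}{5 \left(n + 6\right)}

r(k) = (k + 5)/(k + 7) after simplifying.
Gosper form: A/B · C(k+1)/C(k) with A=k + 5, B=k + 7, C=1.
Set up (k + 5)·f(k+1) − (k + 6)·f(k) − (1) = 0.
Bound: deg f ≤ 1.
Solve for f: f(k) = k/5 (degree 1 ≤ 1).
Certificate R = B(k−1)f/C = k*(k + 6)/5 gives s_k = 4*k/(5*(k + 5)).
Verify: 4/(k**2 + 11*k + 30) matches t_k.
Telescope: S(n) = s_(n+1) − s_(0) = 4*(n + 1)/(5*(n + 6)) − (0) = 4*(n + 1)/(5*(n + 6)).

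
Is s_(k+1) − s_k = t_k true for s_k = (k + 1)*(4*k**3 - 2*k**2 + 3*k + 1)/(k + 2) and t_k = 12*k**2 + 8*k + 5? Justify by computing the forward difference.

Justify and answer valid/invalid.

s_(k+1) = (4*k**4 + 18*k**3 + 31*k**2 + 28*k + 12)/(k + 3)
s_(k+1) − s_k = (12*k**4 + 60*k**3 + 83*k**2 + 55*k + 21)/(k**2 + 5*k + 6)
(s_(k+1) − s_k) − t_k = (-8*k**3 - 34*k**2 - 18*k - 9)/(k**2 + 5*k + 6)

Invalid: residual (-8*k**3 - 34*k**2 - 18*k - 9)/(k**2 + 5*k + 6) ≠ 0.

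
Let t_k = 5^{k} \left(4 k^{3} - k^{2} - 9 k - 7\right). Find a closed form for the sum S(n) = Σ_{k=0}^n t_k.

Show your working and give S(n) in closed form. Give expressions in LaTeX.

S(n) = 5 \cdot 5^{n} n^{3} - 5 \cdot 5^{n} n^{2} - 5 \cdot 5^{n} n - 10 \cdot 5^{n} + 3

Step 1: r(k) = 5*(4*k**3 + 11*k**2 + k - 13)/(4*k**3 - k**2 - 9*k - 7).
Take A(k)=5, B(k)=1, C(k)=k**3 - k**2/4 - 9*k/4 - 7/4.
Solve (5)·f(k+1) − (1)·f(k) = k**3 - k**2/4 - 9*k/4 - 7/4.
deg f ≤ 3 (via 0,0,3).
Solve for f: f(k) = (k - 3)*(k**2 - k + 1)/4 (degree 3 ≤ 3).
So s_k = (B(k−1)f/C)·t_k = ((k - 3)*(k**2 - k + 1)/(4*k**3 - k**2 - 9*k - 7))·t_k = 5**k*(k**3 - 4*k**2 + 4*k - 3).
s_(k+1) − s_k = 5**k*(4*k**3 - k**2 - 9*k - 7) = t_k.
Evaluate: s_(n+1) = 5**(n + 1)*(n**3 - n**2 - n - 2); subtract s_(0) = -3 ⇒ S(n) = 5*5**n*n**3 - 5*5**n*n**2 - 5*5**n*n - 10*5**n + 3.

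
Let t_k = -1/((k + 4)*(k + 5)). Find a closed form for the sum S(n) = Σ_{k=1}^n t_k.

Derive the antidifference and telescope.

S(n) = -n/(5*n + 25)

Compute t_(k+1)/t_k: get (k + 4)/(k + 6).
Normal form (A,B,C) = (k + 4, k + 6, 1).
Key eq: (k + 4)·f(k+1) = (k + 5)·f(k) + (1).
Degrees (1,1,0) ⇒ d ≤ 1.
Coefficient equations give f(k) = k/4.
Certificate R = B(k−1)f/C = k*(k + 5)/4 gives s_k = -k/(4*k + 16).
Check: Δs_k = -1/(k**2 + 9*k + 20). ✓
Evaluate: s_(n+1) = (-n - 1)/(4*(n + 5)); subtract s_(1) = -1/20 ⇒ S(n) = -n/(5*n + 25).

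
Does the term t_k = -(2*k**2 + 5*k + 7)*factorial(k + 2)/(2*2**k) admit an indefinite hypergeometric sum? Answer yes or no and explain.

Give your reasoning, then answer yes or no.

r(k) = (k + 3)*(5*k + 2*(k + 1)**2 + 12)/(2*(2*k**2 + 5*k + 7)) after simplifying.
Take A(k)=k/2 + 3/2, B(k)=1, C(k)=k**2 + 5*k/2 + 7/2.
Key eq: (k/2 + 3/2)·f(k+1) = (1)·f(k) + (k**2 + 5*k/2 + 7/2).
Bound: deg f ≤ 1.
Match coefficients ⇒ f(k) = 2*k + 1.
Certificate R = B(k−1)f/C = 2*(2*k + 1)/(2*k**2 + 5*k + 7) gives s_k = -(2*k + 1)*factorial(k + 2)/2**k.
Verify: -(2*k**2 + 5*k + 7)*factorial(k + 2)/(2*2**k) matches t_k.

Yes. s_k = -(2*k + 1)*factorial(k + 2)/2**k.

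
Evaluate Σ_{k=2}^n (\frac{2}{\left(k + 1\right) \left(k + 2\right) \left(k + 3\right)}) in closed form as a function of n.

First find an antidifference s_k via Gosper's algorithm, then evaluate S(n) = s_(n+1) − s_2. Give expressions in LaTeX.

Ratio r(k) = (k + 1)/(k + 4).
Normal form (A,B,C) = (k + 1, k + 4, 1).
f must satisfy (k + 1)·f(k+1) − (k + 3)·f(k) = 1.
deg f ≤ 2 (via 1,1,0).
Coefficient equations give f(k) = k*(k + 3)/4.
So s_k = (B(k−1)f/C)·t_k = (k*(k + 3)**2/4)·t_k = k*(k + 3)/(2*(k + 1)*(k + 2)).
Check: Δs_k = 2/(k**3 + 6*k**2 + 11*k + 6). ✓
s_(n+1) = (n**2 + 5*n + 4)/(2*(n**2 + 5*n + 6)) and s_(2) = 5/12, so S(n) = (n**2 + 5*n - 6)/(12*(n**2 + 5*n + 6)).

S(n) = \frac{n^{2} + 5 n - 6}{12 \left(n^{2} + 5 n + 6\right)}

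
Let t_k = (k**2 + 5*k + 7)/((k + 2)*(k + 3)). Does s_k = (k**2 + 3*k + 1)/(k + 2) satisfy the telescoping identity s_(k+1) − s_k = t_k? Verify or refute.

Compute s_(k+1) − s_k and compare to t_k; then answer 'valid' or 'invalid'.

s_(k+1) = (k**2 + 5*k + 5)/(k + 3)
s_(k+1) − s_k = (k**2 + 5*k + 7)/(k**2 + 5*k + 6)
(s_(k+1) − s_k) − t_k = 0

valid (s_(k+1) − s_k reduces to t_k)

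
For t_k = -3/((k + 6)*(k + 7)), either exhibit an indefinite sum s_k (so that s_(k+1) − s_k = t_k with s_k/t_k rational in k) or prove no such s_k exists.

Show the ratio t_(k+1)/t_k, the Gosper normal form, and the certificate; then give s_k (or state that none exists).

s_k = -k/(2*k + 12)

Step 1: r(k) = (k + 6)/(k + 8).
A = k + 6, B = k + 8, C = 1.
Set up (k + 6)·f(k+1) − (k + 7)·f(k) − (1) = 0.
From deg A=1, deg B=1, deg C=0: d=1.
Match coefficients ⇒ f(k) = k/6.
Get s_k = R·t_k = -k/(2*k + 12) with R(k) = B(k−1)f(k)/C(k) = k*(k + 7)/6.
s_(k+1) − s_k = -3/(k**2 + 13*k + 42) = t_k.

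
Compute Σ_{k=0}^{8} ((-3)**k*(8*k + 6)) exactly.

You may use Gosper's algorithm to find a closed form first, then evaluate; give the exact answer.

Σ = 354294

Compute t_(k+1)/t_k: get 3*(-4*k - 7)/(4*k + 3).
Gosper form: A/B · C(k+1)/C(k) with A=-3, B=1, C=k + 3/4.
Need (-3)·f(k+1) − (1)·f(k) = k + 3/4.
d = 1 from the (0,0,1) case.
Solving with deg f ≤ 1: f(k) = -k/4.
Get s_k = R·t_k = -2*(-3)**k*k with R(k) = B(k−1)f(k)/C(k) = -k/(4*k + 3).
Verify: (-3)**k*(8*k + 6) matches t_k.
Telescoping: Σ = s_(9) − s_(0) = 354294 − (0) = 354294.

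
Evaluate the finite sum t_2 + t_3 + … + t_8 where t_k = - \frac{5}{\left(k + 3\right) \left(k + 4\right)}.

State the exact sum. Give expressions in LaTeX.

Σ = -7/12

Step 1: r(k) = (k + 3)/(k + 5).
Take A(k)=k + 3, B(k)=k + 5, C(k)=1.
f must satisfy (k + 3)·f(k+1) − (k + 4)·f(k) = 1.
deg f ≤ 1 (via 1,1,0).
Coefficient equations give f(k) = k/3.
Then R = B(k−1)f/C = k*(k + 4)/3, so s_k = R(k)·t_k = -5*k/(3*k + 9).
Δs = -5/(k**2 + 7*k + 12), as required.
Σ_(k=2)^(8) t_k = s_(9) − s_(2) = -5/4 − (-2/3) = -7/12.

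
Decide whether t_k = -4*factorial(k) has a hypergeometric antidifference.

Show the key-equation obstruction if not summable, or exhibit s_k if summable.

The ratio is k + 1.
So A=k + 1 and B=1, with C=1.
Solve (k + 1)·f(k+1) − (1)·f(k) = 1.
Degrees (1,0,0) ⇒ d ≤ -1.
d = -1 < 0 ⇒ no nonzero polynomial f; not summable.

No — t_k has no hypergeometric antidifference.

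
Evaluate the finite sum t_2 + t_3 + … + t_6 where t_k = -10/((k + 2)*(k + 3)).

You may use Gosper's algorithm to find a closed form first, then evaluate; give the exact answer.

Σ = -25/18

Step 1: r(k) = (k + 2)/(k + 4).
Take A(k)=k + 2, B(k)=k + 4, C(k)=1.
Need (k + 2)·f(k+1) − (k + 3)·f(k) = 1.
Degrees (1,1,0) ⇒ d ≤ 1.
A polynomial solution: f(k) = k/2.
Get s_k = R·t_k = -5*k/(k + 2) with R(k) = B(k−1)f(k)/C(k) = k*(k + 3)/2.
Check: Δs_k = -10/(k**2 + 5*k + 6). ✓
Σ_(k=2)^(6) t_k = s_(7) − s_(2) = -35/9 − (-5/2) = -25/18.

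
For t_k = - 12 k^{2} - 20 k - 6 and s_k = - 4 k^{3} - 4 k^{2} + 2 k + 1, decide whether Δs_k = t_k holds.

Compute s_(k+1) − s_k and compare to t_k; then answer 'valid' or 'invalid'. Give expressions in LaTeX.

Valid: the claim telescopes to t_k.

s_(k+1) = -4*k**3 - 16*k**2 - 18*k - 5
s_(k+1) − s_k = -12*k**2 - 20*k - 6
(s_(k+1) − s_k) − t_k = 0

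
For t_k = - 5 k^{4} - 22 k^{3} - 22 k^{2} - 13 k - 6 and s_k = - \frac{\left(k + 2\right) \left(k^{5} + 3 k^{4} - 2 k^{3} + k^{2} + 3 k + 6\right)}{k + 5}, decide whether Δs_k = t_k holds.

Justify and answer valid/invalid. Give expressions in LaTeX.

s_(k+1) = (-k**6 - 11*k**5 - 44*k**4 - 83*k**3 - 85*k**2 - 60*k - 36)/(k + 6)
s_(k+1) − s_k = (-5*k**6 - 65*k**5 - 282*k**4 - 513*k**3 - 443*k**2 - 252*k - 108)/(k**2 + 11*k + 30)
(s_(k+1) − s_k) − t_k = 6*(2*k**5 + 22*k**4 + 67*k**3 + 61*k**2 + 34*k + 12)/(k**2 + 11*k + 30)

Invalid: residual \frac{6 \left(2 k^{5} + 22 k^{4} + 67 k^{3} + 61 k^{2} + 34 k + 12\right)}{k^{2} + 11 k + 30} ≠ 0.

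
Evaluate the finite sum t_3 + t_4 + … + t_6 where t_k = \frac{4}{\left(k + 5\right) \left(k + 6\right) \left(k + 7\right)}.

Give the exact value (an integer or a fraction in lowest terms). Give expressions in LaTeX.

The ratio is (k + 5)/(k + 8).
A = k + 5, B = k + 8, C = 1.
Key eq: (k + 5)·f(k+1) = (k + 7)·f(k) + (1).
deg f ≤ 2 (via 1,1,0).
A polynomial solution: f(k) = k*(k + 11)/60.
R(k) = B(k−1)·f(k)/C(k) = k*(k + 7)*(k + 11)/60; s_k = R·t_k = k*(k + 11)/(15*(k + 5)*(k + 6)).
Check: Δs_k = 4/(k**3 + 18*k**2 + 107*k + 210). ✓
Evaluate s at k=7 and k=3: 7/130 and 7/180; difference 7/468.

Σ = 7/468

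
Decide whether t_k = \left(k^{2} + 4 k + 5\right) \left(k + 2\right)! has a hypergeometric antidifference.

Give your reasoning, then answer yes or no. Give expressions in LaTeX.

Step 1: r(k) = (k + 3)*(4*k + (k + 1)**2 + 9)/(k**2 + 4*k + 5).
So A=k + 3 and B=1, with C=k**2 + 4*k + 5.
f must satisfy (k + 3)·f(k+1) − (1)·f(k) = k**2 + 4*k + 5.
d = 1 from the (1,0,2) case.
Solve for f: f(k) = k + 1 (degree 1 ≤ 1).
Then R = B(k−1)f/C = (k + 1)/(k**2 + 4*k + 5), so s_k = R(k)·t_k = (k + 1)*factorial(k + 2).
s_(k+1) − s_k = (k**2 + 4*k + 5)*factorial(k + 2) = t_k.

Yes. s_k = \left(k + 1\right) \left(k + 2\right)!.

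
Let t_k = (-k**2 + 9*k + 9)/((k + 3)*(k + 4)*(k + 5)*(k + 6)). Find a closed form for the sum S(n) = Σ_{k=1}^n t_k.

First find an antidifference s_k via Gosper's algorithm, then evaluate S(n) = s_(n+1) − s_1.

r(k) = (k + 3)*(9*k - (k + 1)**2 + 18)/((k + 7)*(-k**2 + 9*k + 9)) after simplifying.
Gosper form: A/B · C(k+1)/C(k) with A=k + 3, B=k + 7, C=k**2 - 9*k - 9.
f must satisfy (k + 3)·f(k+1) − (k + 6)·f(k) = k**2 - 9*k - 9.
d = 3 from the (1,1,2) case.
A polynomial solution: f(k) = -k*(k**2 + 32*k + 27)/20.
Then R = B(k−1)f/C = -k*(k + 6)*(k**2 + 32*k + 27)/(20*(k**2 - 9*k - 9)), so s_k = R(k)·t_k = k*(k**2 + 32*k + 27)/(20*(k + 3)*(k + 4)*(k + 5)).
s_(k+1) − s_k = (-k**2 + 9*k + 9)/(k**4 + 18*k**3 + 119*k**2 + 342*k + 360) = t_k.
Σ_(k=1)^n t_k = s_(n+1) − s_(1) = ((n**3 + 35*n**2 + 94*n + 60)/(20*(n**3 + 15*n**2 + 74*n + 120))) − (1/40), i.e. n*(n**2 + 55*n + 114)/(40*(n**3 + 15*n**2 + 74*n + 120)).

S(n) = n*(n**2 + 55*n + 114)/(40*(n**3 + 15*n**2 + 74*n + 120))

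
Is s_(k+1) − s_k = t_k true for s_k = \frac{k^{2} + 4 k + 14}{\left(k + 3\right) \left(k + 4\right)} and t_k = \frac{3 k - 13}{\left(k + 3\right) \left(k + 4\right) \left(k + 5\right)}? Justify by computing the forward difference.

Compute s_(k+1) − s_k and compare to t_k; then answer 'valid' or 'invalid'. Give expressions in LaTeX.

s_(k+1) = (4*k + (k + 1)**2 + 18)/((k + 4)*(k + 5))
s_(k+1) − s_k = (3*k - 13)/(k**3 + 12*k**2 + 47*k + 60)
(s_(k+1) − s_k) − t_k = 0

Valid: the claim telescopes to t_k.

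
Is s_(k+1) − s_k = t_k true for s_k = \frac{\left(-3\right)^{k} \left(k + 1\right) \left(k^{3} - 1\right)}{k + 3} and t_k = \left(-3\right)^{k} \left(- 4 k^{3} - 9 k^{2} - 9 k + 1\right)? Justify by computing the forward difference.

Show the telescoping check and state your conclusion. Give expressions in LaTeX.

s_(k+1) = (-3)**(k + 1)*(k + 2)*((k + 1)**3 - 1)/(k + 4)
s_(k+1) − s_k = (-3)**k*(-4*k**5 - 29*k**4 - 76*k**3 - 98*k**2 - 49*k + 4)/(k**2 + 7*k + 12)
(s_(k+1) − s_k) − t_k = (-3)**k*(8*k**4 + 44*k**3 + 72*k**2 + 52*k - 8)/(k**2 + 7*k + 12)

Invalid: residual \frac{\left(-3\right)^{k} \left(8 k^{4} + 44 k^{3} + 72 k^{2} + 52 k - 8\right)}{k^{2} + 7 k + 12} ≠ 0.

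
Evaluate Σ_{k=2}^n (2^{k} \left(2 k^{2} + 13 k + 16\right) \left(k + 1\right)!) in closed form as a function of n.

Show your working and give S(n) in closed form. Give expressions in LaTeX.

r(k) = 2*(2*k**3 + 21*k**2 + 65*k + 62)/(2*k**2 + 13*k + 16) after simplifying.
Factor: A=2*k + 4; B=1; C=k**2 + 13*k/2 + 8.
Solve (2*k + 4)·f(k+1) − (1)·f(k) = k**2 + 13*k/2 + 8.
Bound: deg f ≤ 1.
Coefficient equations give f(k) = (k + 4)/2.
Then R = B(k−1)f/C = (k + 4)/(2*k**2 + 13*k + 16), so s_k = R(k)·t_k = 2**k*(k + 4)*factorial(k + 1).
s_(k+1) − s_k = 2**k*(2*k**2 + 13*k + 16)*factorial(k + 1) = t_k.
s_(n+1) = 2**(n + 1)*(n + 5)*factorial(n + 2) and s_(2) = 144, so S(n) = 2*2**n*n*factorial(n + 2) + 10*2**n*factorial(n + 2) - 144.

S(n) = 2 \cdot 2^{n} n \left(n + 2\right)! + 10 \cdot 2^{n} \left(n + 2\right)! - 144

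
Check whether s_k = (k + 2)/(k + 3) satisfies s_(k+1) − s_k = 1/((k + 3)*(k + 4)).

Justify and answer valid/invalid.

Valid: the claim telescopes to t_k.

s_(k+1) = (k + 3)/(k + 4)
s_(k+1) − s_k = 1/(k**2 + 7*k + 12)
(s_(k+1) − s_k) − t_k = 0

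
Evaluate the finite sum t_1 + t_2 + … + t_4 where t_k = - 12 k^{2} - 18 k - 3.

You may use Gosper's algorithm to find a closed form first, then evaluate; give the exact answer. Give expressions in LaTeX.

Σ = -552

The ratio is (4*k**2 + 14*k + 11)/(4*k**2 + 6*k + 1).
Factor: A=1; B=1; C=k**2 + 3*k/2 + 1/4.
Set up (1)·f(k+1) − (1)·f(k) − (k**2 + 3*k/2 + 1/4) = 0.
Bound: deg f ≤ 3.
Match coefficients ⇒ f(k) = k*(4*k**2 + 3*k - 4)/12.
Get s_k = R·t_k = k*(-4*k**2 - 3*k + 4) with R(k) = B(k−1)f(k)/C(k) = k*(4*k**2 + 3*k - 4)/(3*(4*k**2 + 6*k + 1)).
Check: Δs_k = -12*k**2 - 18*k - 3. ✓
Telescoping: Σ = s_(5) − s_(1) = -555 − (-3) = -552.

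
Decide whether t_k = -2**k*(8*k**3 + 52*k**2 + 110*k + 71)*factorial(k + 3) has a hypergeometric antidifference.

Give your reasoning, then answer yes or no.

Yes. s_k = -2**k*(2*k + 1)**2*factorial(k + 3).

Step 1: r(k) = 2*(8*k**4 + 108*k**3 + 542*k**2 + 1193*k + 964)/(8*k**3 + 52*k**2 + 110*k + 71).
Take A(k)=2*k + 8, B(k)=1, C(k)=k**3 + 13*k**2/2 + 55*k/4 + 71/8.
Set up (2*k + 8)·f(k+1) − (1)·f(k) − (k**3 + 13*k**2/2 + 55*k/4 + 71/8) = 0.
From deg A=1, deg B=0, deg C=3: d=2.
Solving with deg f ≤ 2: f(k) = (2*k + 1)**2/8.
R(k) = B(k−1)·f(k)/C(k) = (2*k + 1)**2/(8*k**3 + 52*k**2 + 110*k + 71); s_k = R·t_k = -2**k*(2*k + 1)**2*factorial(k + 3).
Verify: -2**k*(8*k**3 + 52*k**2 + 110*k + 71)*factorial(k + 3) matches t_k.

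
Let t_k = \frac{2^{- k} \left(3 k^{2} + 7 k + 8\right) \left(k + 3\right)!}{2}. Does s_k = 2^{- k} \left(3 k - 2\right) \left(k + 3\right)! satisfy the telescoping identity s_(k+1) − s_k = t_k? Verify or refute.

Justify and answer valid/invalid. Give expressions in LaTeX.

s_(k+1) = (3*k + 1)*factorial(k + 4)/(2*2**k)
s_(k+1) − s_k = (3*k**2 + 7*k + 8)*factorial(k + 3)/(2*2**k)
(s_(k+1) − s_k) − t_k = 0

valid; difference matches t_k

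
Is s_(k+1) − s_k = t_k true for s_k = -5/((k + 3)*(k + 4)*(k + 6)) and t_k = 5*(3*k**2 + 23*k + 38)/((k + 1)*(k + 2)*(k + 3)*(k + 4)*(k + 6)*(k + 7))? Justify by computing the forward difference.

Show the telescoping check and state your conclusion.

Invalid: residual 60*(-k**2 - 8*k - 13)/(k**7 + 28*k**6 + 322*k**5 + 1960*k**4 + 6769*k**3 + 13132*k**2 + 13068*k + 5040) ≠ 0.

s_(k+1) = -5/((k + 4)*(k + 5)*(k + 7))
s_(k+1) − s_k = 5*(3*k + 17)/(k**5 + 25*k**4 + 245*k**3 + 1175*k**2 + 2754*k + 2520)
(s_(k+1) − s_k) − t_k = 60*(-k**2 - 8*k - 13)/(k**7 + 28*k**6 + 322*k**5 + 1960*k**4 + 6769*k**3 + 13132*k**2 + 13068*k + 5040)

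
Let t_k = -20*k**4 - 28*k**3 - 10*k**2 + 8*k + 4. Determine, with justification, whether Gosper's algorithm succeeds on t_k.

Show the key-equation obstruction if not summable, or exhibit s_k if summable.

Yes. s_k = k*(-4*k**4 + 3*k**3 + 4*k**2 + 2*k - 1).

Step 1: r(k) = (10*k**4 + 54*k**3 + 107*k**2 + 88*k + 23)/(10*k**4 + 14*k**3 + 5*k**2 - 4*k - 2).
A = 1, B = 1, C = k**4 + 7*k**3/5 + k**2/2 - 2*k/5 - 1/5.
Solve (1)·f(k+1) − (1)·f(k) = k**4 + 7*k**3/5 + k**2/2 - 2*k/5 - 1/5.
Degrees (0,0,4) ⇒ d ≤ 5.
A polynomial solution: f(k) = k*(4*k**4 - 3*k**3 - 4*k**2 - 2*k + 1)/20.
Certificate R = B(k−1)f/C = k*(4*k**4 - 3*k**3 - 4*k**2 - 2*k + 1)/(2*(10*k**4 + 14*k**3 + 5*k**2 - 4*k - 2)) gives s_k = k*(-4*k**4 + 3*k**3 + 4*k**2 + 2*k - 1).
Check: Δs_k = -20*k**4 - 28*k**3 - 10*k**2 + 8*k + 4. ✓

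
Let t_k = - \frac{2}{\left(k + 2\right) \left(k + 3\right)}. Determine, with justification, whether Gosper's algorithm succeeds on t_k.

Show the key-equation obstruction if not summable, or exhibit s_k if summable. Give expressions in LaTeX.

Ratio r(k) = (k + 2)/(k + 4).
Normal form (A,B,C) = (k + 2, k + 4, 1).
Set up (k + 2)·f(k+1) − (k + 3)·f(k) − (1) = 0.
Degrees (1,1,0) ⇒ d ≤ 1.
A polynomial solution: f(k) = k/2.
Then R = B(k−1)f/C = k*(k + 3)/2, so s_k = R(k)·t_k = -k/(k + 2).
Δs = -2/(k**2 + 5*k + 6), as required.

Yes. s_k = - \frac{k}{k + 2}.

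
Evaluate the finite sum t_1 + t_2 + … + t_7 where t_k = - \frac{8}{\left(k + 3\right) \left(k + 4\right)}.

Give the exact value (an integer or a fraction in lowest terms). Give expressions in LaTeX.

Σ = -14/11

Compute t_(k+1)/t_k: get (k + 3)/(k + 5).
Gosper form: A/B · C(k+1)/C(k) with A=k + 3, B=k + 5, C=1.
f must satisfy (k + 3)·f(k+1) − (k + 4)·f(k) = 1.
deg f ≤ 1 (via 1,1,0).
Coefficient equations give f(k) = k/3.
So s_k = (B(k−1)f/C)·t_k = (k*(k + 4)/3)·t_k = -8*k/(3*k + 9).
s_(k+1) − s_k = -8/(k**2 + 7*k + 12) = t_k.
Σ_(k=1)^(7) t_k = s_(8) − s_(1) = -64/33 − (-2/3) = -14/11.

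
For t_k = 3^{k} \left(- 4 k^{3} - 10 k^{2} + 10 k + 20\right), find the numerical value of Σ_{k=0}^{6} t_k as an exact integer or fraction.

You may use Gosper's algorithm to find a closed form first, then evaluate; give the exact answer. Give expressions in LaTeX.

Σ = -1032268

r(k) = 3*(2*k**3 + 11*k**2 + 11*k - 8)/(2*k**3 + 5*k**2 - 5*k - 10) after simplifying.
Factor: A=3; B=1; C=k**3 + 5*k**2/2 - 5*k/2 - 5.
f must satisfy (3)·f(k+1) − (1)·f(k) = k**3 + 5*k**2/2 - 5*k/2 - 5.
From deg A=0, deg B=0, deg C=3: d=3.
A polynomial solution: f(k) = (k**3 - 2*k**2 - k - 2)/2.
R(k) = B(k−1)·f(k)/C(k) = (k**3 - 2*k**2 - k - 2)/(2*k**3 + 5*k**2 - 5*k - 10); s_k = R·t_k = 2*3**k*(-k**3 + 2*k**2 + k + 2).
Check: Δs_k = 3**k*(-4*k**3 - 10*k**2 + 10*k + 20). ✓
Sum = s_(7) − s_(0); s_(7) = -1032264, s_(0) = 4 ⇒ -1032268.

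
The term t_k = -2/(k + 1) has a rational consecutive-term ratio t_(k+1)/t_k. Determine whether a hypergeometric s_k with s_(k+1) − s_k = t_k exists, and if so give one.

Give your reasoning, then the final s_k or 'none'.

no hypergeometric antidifference exists

The ratio is (k + 1)/(k + 2).
Gosper form: A/B · C(k+1)/C(k) with A=k + 1, B=k + 2, C=1.
f must satisfy (k + 1)·f(k+1) − (k + 1)·f(k) = 1.
From deg A=1, deg B=1, deg C=0: d=0.
Generic f = c0 gives residual -1; -1 = 0 cannot hold, so t_k is not Gosper-summable.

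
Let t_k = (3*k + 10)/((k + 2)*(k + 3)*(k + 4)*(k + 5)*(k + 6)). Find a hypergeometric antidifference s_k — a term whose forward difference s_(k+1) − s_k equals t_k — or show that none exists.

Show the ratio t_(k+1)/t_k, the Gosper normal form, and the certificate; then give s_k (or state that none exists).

r(k) = (k + 2)*(3*k + 13)/((k + 7)*(3*k + 10)) after simplifying.
Normal form (A,B,C) = (k + 2, k + 7, k + 10/3).
Need (k + 2)·f(k+1) − (k + 6)·f(k) = k + 10/3.
deg f ≤ 4 (via 1,1,1).
Match coefficients ⇒ f(k) = k*(k + 3)*(k**2 + 11*k + 38)/120.
So s_k = (B(k−1)f/C)·t_k = (k*(k + 3)*(k + 6)*(k**2 + 11*k + 38)/(40*(3*k + 10)))·t_k = k*(k**2 + 11*k + 38)/(40*(k**3 + 11*k**2 + 38*k + 40)).
Check: Δs_k = (3*k + 10)/(k**5 + 20*k**4 + 155*k**3 + 580*k**2 + 1044*k + 720). ✓

s_k = k*(k**2 + 11*k + 38)/(40*(k**3 + 11*k**2 + 38*k + 40))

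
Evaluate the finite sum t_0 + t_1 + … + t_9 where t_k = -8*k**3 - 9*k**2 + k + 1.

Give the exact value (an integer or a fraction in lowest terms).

The ratio is (8*k**3 + 33*k**2 + 41*k + 15)/(8*k**3 + 9*k**2 - k - 1).
Gosper form: A/B · C(k+1)/C(k) with A=1, B=1, C=k**3 + 9*k**2/8 - k/8 - 1/8.
Set up (1)·f(k+1) − (1)·f(k) − (k**3 + 9*k**2/8 - k/8 - 1/8) = 0.
deg f ≤ 4 (via 0,0,3).
A polynomial solution: f(k) = k*(2*k**3 - k**2 - 3*k + 1)/8.
Get s_k = R·t_k = k*(-2*k**3 + k**2 + 3*k - 1) with R(k) = B(k−1)f(k)/C(k) = k*(2*k**3 - k**2 - 3*k + 1)/(8*k**3 + 9*k**2 - k - 1).
Δs = -8*k**3 - 9*k**2 + k + 1, as required.
Evaluate s at k=10 and k=0: -18710 and 0; difference -18710.

Σ = -18710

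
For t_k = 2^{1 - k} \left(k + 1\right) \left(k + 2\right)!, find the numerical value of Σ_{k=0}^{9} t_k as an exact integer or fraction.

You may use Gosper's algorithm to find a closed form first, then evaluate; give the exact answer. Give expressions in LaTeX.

Σ = 1871092

r(k) = (k + 2)*(k + 3)/(2*(k + 1)) after simplifying.
So A=k/2 + 3/2 and B=1, with C=k + 1.
Set up (k/2 + 3/2)·f(k+1) − (1)·f(k) − (k + 1) = 0.
From deg A=1, deg B=0, deg C=1: d=0.
A polynomial solution: f(k) = 2.
Certificate R = B(k−1)f/C = 2/(k + 1) gives s_k = 2**(2 - k)*factorial(k + 2).
Δs = 2**(1 - k)*(k + 1)*factorial(k + 2), as required.
Sum = s_(10) − s_(0); s_(10) = 1871100, s_(0) = 8 ⇒ 1871092.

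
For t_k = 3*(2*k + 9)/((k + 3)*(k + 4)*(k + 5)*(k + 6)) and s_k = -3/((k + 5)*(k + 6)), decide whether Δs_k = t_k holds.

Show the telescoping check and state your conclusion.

s_(k+1) = -3/((k + 6)*(k + 7))
s_(k+1) − s_k = 6/(k**3 + 18*k**2 + 107*k + 210)
(s_(k+1) − s_k) − t_k = 9*(-3*k - 13)/(k**5 + 25*k**4 + 245*k**3 + 1175*k**2 + 2754*k + 2520)

Invalid: residual 9*(-3*k - 13)/(k**5 + 25*k**4 + 245*k**3 + 1175*k**2 + 2754*k + 2520) ≠ 0.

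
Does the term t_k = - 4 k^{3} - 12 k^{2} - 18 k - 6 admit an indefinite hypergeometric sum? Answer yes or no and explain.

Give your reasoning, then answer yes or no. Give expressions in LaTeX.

Yes. s_k = k \left(- k^{3} - 2 k^{2} - 4 k + 1\right).

Step 1: r(k) = (2*k**3 + 12*k**2 + 27*k + 20)/(2*k**3 + 6*k**2 + 9*k + 3).
Gosper form: A/B · C(k+1)/C(k) with A=1, B=1, C=k**3 + 3*k**2 + 9*k/2 + 3/2.
Key eq: (1)·f(k+1) = (1)·f(k) + (k**3 + 3*k**2 + 9*k/2 + 3/2).
Degrees (0,0,3) ⇒ d ≤ 4.
Solving with deg f ≤ 4: f(k) = k*(k**3 + 2*k**2 + 4*k - 1)/4.
Certificate R = B(k−1)f/C = k*(k**3 + 2*k**2 + 4*k - 1)/(2*(2*k**3 + 6*k**2 + 9*k + 3)) gives s_k = k*(-k**3 - 2*k**2 - 4*k + 1).
Δs = -4*k**3 - 12*k**2 - 18*k - 6, as required.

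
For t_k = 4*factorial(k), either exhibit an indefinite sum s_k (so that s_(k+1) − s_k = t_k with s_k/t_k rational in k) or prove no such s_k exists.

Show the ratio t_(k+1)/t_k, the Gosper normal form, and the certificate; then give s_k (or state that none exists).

none — t_k is not Gosper-summable

The ratio is k + 1.
Take A(k)=k + 1, B(k)=1, C(k)=1.
Set up (k + 1)·f(k+1) − (1)·f(k) − (1) = 0.
d = -1 from the (1,0,0) case.
Negative degree bound (-1): no f exists, t_k not Gosper-summable.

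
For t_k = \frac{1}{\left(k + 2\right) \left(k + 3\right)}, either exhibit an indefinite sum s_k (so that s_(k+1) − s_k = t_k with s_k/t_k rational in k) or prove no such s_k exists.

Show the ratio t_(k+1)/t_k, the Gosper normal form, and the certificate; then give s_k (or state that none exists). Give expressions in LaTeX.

s_k = \frac{k}{2 \left(k + 2\right)}

The ratio is (k + 2)/(k + 4).
Factor: A=k + 2; B=k + 4; C=1.
Need (k + 2)·f(k+1) − (k + 3)·f(k) = 1.
Bound: deg f ≤ 1.
A polynomial solution: f(k) = k/2.
Certificate R = B(k−1)f/C = k*(k + 3)/2 gives s_k = k/(2*(k + 2)).
Verify: 1/(k**2 + 5*k + 6) matches t_k.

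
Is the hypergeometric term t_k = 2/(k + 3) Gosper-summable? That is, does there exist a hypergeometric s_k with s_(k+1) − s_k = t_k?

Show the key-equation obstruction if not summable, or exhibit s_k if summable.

Compute t_(k+1)/t_k: get (k + 3)/(k + 4).
Gosper form: A/B · C(k+1)/C(k) with A=k + 3, B=k + 4, C=1.
Solve (k + 3)·f(k+1) − (k + 3)·f(k) = 1.
Bound: deg f ≤ 0.
f = c0 ⇒ A·f(k+1) − B(k−1)·f(k) − C = -1. The system {-1 = 0} is inconsistent; no antidifference.

No — t_k has no hypergeometric antidifference.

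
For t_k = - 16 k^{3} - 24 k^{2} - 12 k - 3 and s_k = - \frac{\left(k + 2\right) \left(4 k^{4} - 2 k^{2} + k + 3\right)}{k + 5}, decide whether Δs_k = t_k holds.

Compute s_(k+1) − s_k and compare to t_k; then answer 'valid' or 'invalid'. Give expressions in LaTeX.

s_(k+1) = -(k + 3)*(k + 4*(k + 1)**4 - 2*(k + 1)**2 + 4)/(k + 6)
s_(k+1) − s_k = (-16*k**5 - 164*k**4 - 444*k**3 - 453*k**2 - 207*k - 54)/(k**2 + 11*k + 30)
(s_(k+1) − s_k) − t_k = 6*(6*k**4 + 52*k**3 + 67*k**2 + 31*k + 6)/(k**2 + 11*k + 30)

Invalid: residual \frac{6 \left(6 k^{4} + 52 k^{3} + 67 k^{2} + 31 k + 6\right)}{k^{2} + 11 k + 30} ≠ 0.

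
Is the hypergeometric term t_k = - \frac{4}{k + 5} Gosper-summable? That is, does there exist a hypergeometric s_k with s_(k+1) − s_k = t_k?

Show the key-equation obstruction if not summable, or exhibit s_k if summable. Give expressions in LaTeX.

Step 1: r(k) = (k + 5)/(k + 6).
A = k + 5, B = k + 6, C = 1.
Key eq: (k + 5)·f(k+1) = (k + 5)·f(k) + (1).
From deg A=1, deg B=1, deg C=0: d=0.
Put f(k) = c0: A·f(k+1) − B(k−1)·f(k) − C = -1; need -1 = 0 — inconsistent ⇒ no f, not summable.

No — t_k has no hypergeometric antidifference.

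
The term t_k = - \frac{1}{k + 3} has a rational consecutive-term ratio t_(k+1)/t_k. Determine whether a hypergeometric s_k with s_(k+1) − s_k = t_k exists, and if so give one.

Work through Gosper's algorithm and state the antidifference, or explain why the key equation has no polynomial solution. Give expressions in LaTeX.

r(k) = (k + 3)/(k + 4) after simplifying.
Gosper form: A/B · C(k+1)/C(k) with A=k + 3, B=k + 4, C=1.
Key eq: (k + 3)·f(k+1) = (k + 3)·f(k) + (1).
d = 0 from the (1,1,0) case.
Write f(k) = c0. Then LHS − RHS = -1, requiring -1 = 0: contradictory. No certificate.

none (Gosper's algorithm certifies no s_k)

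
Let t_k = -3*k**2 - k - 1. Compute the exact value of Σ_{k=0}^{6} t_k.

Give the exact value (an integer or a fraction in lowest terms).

Step 1: r(k) = (k + 3*(k + 1)**2 + 2)/(3*k**2 + k + 1).
A = 1, B = 1, C = k**2 + k/3 + 1/3.
Set up (1)·f(k+1) − (1)·f(k) − (k**2 + k/3 + 1/3) = 0.
Degrees (0,0,2) ⇒ d ≤ 3.
Coefficient equations give f(k) = k*(k**2 - k + 1)/3.
Then R = B(k−1)f/C = k*(k**2 - k + 1)/(3*k**2 + k + 1), so s_k = R(k)·t_k = k*(-k**2 + k - 1).
Verify: -3*k**2 - k - 1 matches t_k.
Sum = s_(7) − s_(0); s_(7) = -301, s_(0) = 0 ⇒ -301.

Σ = -301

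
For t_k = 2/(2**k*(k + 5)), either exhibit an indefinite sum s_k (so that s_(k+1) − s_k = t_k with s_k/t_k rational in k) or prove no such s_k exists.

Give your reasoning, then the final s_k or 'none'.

Step 1: r(k) = (k + 5)/(2*(k + 6)).
So A=k/2 + 5/2 and B=k + 6, with C=1.
Need (k/2 + 5/2)·f(k+1) − (k + 5)·f(k) = 1.
d = -1 from the (1,1,0) case.
d = -1 < 0 ⇒ no nonzero polynomial f; not summable.

none — t_k is not Gosper-summable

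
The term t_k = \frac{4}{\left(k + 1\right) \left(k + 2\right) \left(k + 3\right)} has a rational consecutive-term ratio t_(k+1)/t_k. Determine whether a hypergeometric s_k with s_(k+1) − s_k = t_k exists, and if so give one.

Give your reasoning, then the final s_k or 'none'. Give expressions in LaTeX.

Compute t_(k+1)/t_k: get (k + 1)/(k + 4).
So A=k + 1 and B=k + 4, with C=1.
f must satisfy (k + 1)·f(k+1) − (k + 3)·f(k) = 1.
From deg A=1, deg B=1, deg C=0: d=2.
Match coefficients ⇒ f(k) = k*(k + 3)/4.
Get s_k = R·t_k = k*(k + 3)/((k + 1)*(k + 2)) with R(k) = B(k−1)f(k)/C(k) = k*(k + 3)**2/4.
Verify: 4/(k**3 + 6*k**2 + 11*k + 6) matches t_k.

s_k = \frac{k \left(k + 3\right)}{\left(k + 1\right) \left(k + 2\right)}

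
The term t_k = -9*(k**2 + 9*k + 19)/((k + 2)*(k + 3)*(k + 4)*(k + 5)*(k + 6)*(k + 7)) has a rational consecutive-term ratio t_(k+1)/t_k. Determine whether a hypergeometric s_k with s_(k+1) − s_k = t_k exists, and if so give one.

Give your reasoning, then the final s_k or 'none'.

Compute t_(k+1)/t_k: get (k + 2)*(9*k + (k + 1)**2 + 28)/((k + 8)*(k**2 + 9*k + 19)).
Gosper form: A/B · C(k+1)/C(k) with A=k + 2, B=k + 8, C=k**2 + 9*k + 19.
f must satisfy (k + 2)·f(k+1) − (k + 7)·f(k) = k**2 + 9*k + 19.
d = 5 from the (1,1,2) case.
Match coefficients ⇒ f(k) = k*(k + 3)*(k + 5)*(k**2 + 12*k + 44)/144.
Get s_k = R·t_k = k*(-k**2 - 12*k - 44)/(16*(k**3 + 12*k**2 + 44*k + 48)) with R(k) = B(k−1)f(k)/C(k) = k*(k + 3)*(k + 5)*(k + 7)*(k**2 + 12*k + 44)/(144*(k**2 + 9*k + 19)).
s_(k+1) − s_k = 9*(-k**2 - 9*k - 19)/(k**6 + 27*k**5 + 295*k**4 + 1665*k**3 + 5104*k**2 + 8028*k + 5040) = t_k.

s_k = k*(-k**2 - 12*k - 44)/(16*(k**3 + 12*k**2 + 44*k + 48))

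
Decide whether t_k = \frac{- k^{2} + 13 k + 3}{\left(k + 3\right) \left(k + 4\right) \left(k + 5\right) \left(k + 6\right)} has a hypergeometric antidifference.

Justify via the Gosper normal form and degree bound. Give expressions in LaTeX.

Yes. s_k = \frac{k \left(k^{2} + 32 k - 13\right)}{20 \left(k + 3\right) \left(k + 4\right) \left(k + 5\right)}.

The ratio is (k + 3)*(13*k - (k + 1)**2 + 16)/((k + 7)*(-k**2 + 13*k + 3)).
Normal form (A,B,C) = (k + 3, k + 7, k**2 - 13*k - 3).
Key eq: (k + 3)·f(k+1) = (k + 6)·f(k) + (k**2 - 13*k - 3).
Degrees (1,1,2) ⇒ d ≤ 3.
Match coefficients ⇒ f(k) = -k*(k**2 + 32*k - 13)/20.
So s_k = (B(k−1)f/C)·t_k = (-k*(k + 6)*(k**2 + 32*k - 13)/(20*(k**2 - 13*k - 3)))·t_k = k*(k**2 + 32*k - 13)/(20*(k + 3)*(k + 4)*(k + 5)).
Check: Δs_k = (-k**2 + 13*k + 3)/(k**4 + 18*k**3 + 119*k**2 + 342*k + 360). ✓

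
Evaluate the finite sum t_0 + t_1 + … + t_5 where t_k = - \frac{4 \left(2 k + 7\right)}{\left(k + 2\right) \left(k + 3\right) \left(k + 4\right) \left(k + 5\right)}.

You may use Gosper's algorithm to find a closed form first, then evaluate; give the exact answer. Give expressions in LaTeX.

Σ = -9/20

r(k) = (k + 2)*(2*k + 9)/((k + 6)*(2*k + 7)) after simplifying.
Normal form (A,B,C) = (k + 2, k + 6, k + 7/2).
Need (k + 2)·f(k+1) − (k + 5)·f(k) = k + 7/2.
From deg A=1, deg B=1, deg C=1: d=3.
Solve for f: f(k) = k*(k + 3)*(k + 6)/16 (degree 3 ≤ 3).
Get s_k = R·t_k = k*(-k - 6)/(2*(k**2 + 6*k + 8)) with R(k) = B(k−1)f(k)/C(k) = k*(k + 3)*(k + 5)*(k + 6)/(8*(2*k + 7)).
s_(k+1) − s_k = 4*(-2*k - 7)/(k**4 + 14*k**3 + 71*k**2 + 154*k + 120) = t_k.
Σ_(k=0)^(5) t_k = s_(6) − s_(0) = -9/20 − (0) = -9/20.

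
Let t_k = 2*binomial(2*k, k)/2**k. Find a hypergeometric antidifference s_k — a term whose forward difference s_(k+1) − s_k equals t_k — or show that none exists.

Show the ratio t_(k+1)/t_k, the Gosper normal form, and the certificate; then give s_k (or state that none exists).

not Gosper-summable; s_k does not exist

r(k) = (2*k + 1)/(k + 1) after simplifying.
Take A(k)=2*k + 1, B(k)=k + 1, C(k)=1.
Key eq: (2*k + 1)·f(k+1) = (k)·f(k) + (1).
d = -1 from the (1,1,0) case.
deg f ≤ -1 is impossible — no certificate.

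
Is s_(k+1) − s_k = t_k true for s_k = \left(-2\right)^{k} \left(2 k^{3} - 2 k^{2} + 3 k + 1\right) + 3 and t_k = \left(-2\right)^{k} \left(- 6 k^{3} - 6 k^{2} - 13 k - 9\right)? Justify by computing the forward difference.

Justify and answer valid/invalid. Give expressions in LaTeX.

Valid — Δs_k = t_k.

s_(k+1) = (-2)**(k + 1)*(3*k + 2*(k + 1)**3 - 2*(k + 1)**2 + 4) + 3
s_(k+1) − s_k = (-2)**k*(-6*k**3 - 6*k**2 - 13*k - 9)
(s_(k+1) − s_k) − t_k = 0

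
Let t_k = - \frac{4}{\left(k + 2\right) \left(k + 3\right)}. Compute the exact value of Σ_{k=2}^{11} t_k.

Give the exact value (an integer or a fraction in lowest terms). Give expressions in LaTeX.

r(k) = (k + 2)/(k + 4) after simplifying.
Gosper form: A/B · C(k+1)/C(k) with A=k + 2, B=k + 4, C=1.
Solve (k + 2)·f(k+1) − (k + 3)·f(k) = 1.
From deg A=1, deg B=1, deg C=0: d=1.
Coefficient equations give f(k) = k/2.
Certificate R = B(k−1)f/C = k*(k + 3)/2 gives s_k = -2*k/(k + 2).
Verify: -4/(k**2 + 5*k + 6) matches t_k.
Evaluate s at k=12 and k=2: -12/7 and -1; difference -5/7.

Σ = -5/7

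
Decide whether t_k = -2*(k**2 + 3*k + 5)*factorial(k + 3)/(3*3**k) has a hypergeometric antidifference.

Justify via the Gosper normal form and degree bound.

Yes. s_k = -2*(k + 1)*factorial(k + 3)/3**k.

Step 1: r(k) = (k + 4)*(3*k + (k + 1)**2 + 8)/(3*(k**2 + 3*k + 5)).
Take A(k)=k/3 + 4/3, B(k)=1, C(k)=k**2 + 3*k + 5.
Key eq: (k/3 + 4/3)·f(k+1) = (1)·f(k) + (k**2 + 3*k + 5).
From deg A=1, deg B=0, deg C=2: d=1.
A polynomial solution: f(k) = 3*(k + 1).
Get s_k = R·t_k = -2*(k + 1)*factorial(k + 3)/3**k with R(k) = B(k−1)f(k)/C(k) = 3*(k + 1)/(k**2 + 3*k + 5).
Verify: -2*(k**2 + 3*k + 5)*factorial(k + 3)/(3*3**k) matches t_k.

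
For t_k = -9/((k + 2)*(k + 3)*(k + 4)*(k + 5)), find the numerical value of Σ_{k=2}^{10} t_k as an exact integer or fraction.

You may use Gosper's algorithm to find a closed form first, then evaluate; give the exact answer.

t_(k+1)/t_k = (k + 2)/(k + 6).
Normal form (A,B,C) = (k + 2, k + 6, 1).
Solve (k + 2)·f(k+1) − (k + 5)·f(k) = 1.
Degrees (1,1,0) ⇒ d ≤ 3.
Solve for f: f(k) = k*(k**2 + 9*k + 26)/72 (degree 3 ≤ 3).
So s_k = (B(k−1)f/C)·t_k = (k*(k + 5)*(k**2 + 9*k + 26)/72)·t_k = k*(-k**2 - 9*k - 26)/(8*(k + 2)*(k + 3)*(k + 4)).
Δs = -9/(k**4 + 14*k**3 + 71*k**2 + 154*k + 120), as required.
Σ_(k=2)^(10) t_k = s_(11) − s_(2) = -451/3640 − (-1/10) = -87/3640.

Σ = -87/3640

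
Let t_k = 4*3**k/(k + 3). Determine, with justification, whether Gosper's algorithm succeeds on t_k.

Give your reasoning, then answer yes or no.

Step 1: r(k) = 3*(k + 3)/(k + 4).
Gosper form: A/B · C(k+1)/C(k) with A=3*k + 9, B=k + 4, C=1.
Need (3*k + 9)·f(k+1) − (k + 3)·f(k) = 1.
d = -1 from the (1,1,0) case.
Bound -1 < 0, so the key equation has no polynomial solution.

No — t_k has no hypergeometric antidifference.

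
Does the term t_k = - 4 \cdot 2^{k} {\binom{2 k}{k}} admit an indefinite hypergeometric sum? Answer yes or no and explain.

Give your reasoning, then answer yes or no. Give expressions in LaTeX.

t_(k+1)/t_k = 4*(2*k + 1)/(k + 1).
Factor: A=8*k + 4; B=k + 1; C=1.
Key eq: (8*k + 4)·f(k+1) = (k)·f(k) + (1).
d = -1 from the (1,1,0) case.
d = -1 < 0 ⇒ no nonzero polynomial f; not summable.

No — negative degree bound, so no certificate f.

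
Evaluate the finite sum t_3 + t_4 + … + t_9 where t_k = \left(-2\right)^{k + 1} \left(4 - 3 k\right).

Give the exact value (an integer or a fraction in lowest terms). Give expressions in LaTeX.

The ratio is 2*(1 - 3*k)/(3*k - 4).
Normal form (A,B,C) = (-2, 1, k - 4/3).
Key eq: (-2)·f(k+1) = (1)·f(k) + (k - 4/3).
deg f ≤ 1 (via 0,0,1).
Solving with deg f ≤ 1: f(k) = -(k - 2)/3.
Then R = B(k−1)f/C = -(k - 2)/(3*k - 4), so s_k = R(k)·t_k = (-2)**(k + 1)*(k - 2).
Δs = (-2)**(k + 1)*(4 - 3*k), as required.
Telescoping: Σ = s_(10) − s_(3) = -16384 − (16) = -16400.

Σ = -16400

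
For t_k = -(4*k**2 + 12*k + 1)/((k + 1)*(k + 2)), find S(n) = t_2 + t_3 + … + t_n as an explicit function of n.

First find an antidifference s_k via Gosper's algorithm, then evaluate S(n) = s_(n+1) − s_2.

Ratio r(k) = (k + 1)*(12*k + 4*(k + 1)**2 + 13)/((k + 3)*(4*k**2 + 12*k + 1)).
So A=k + 1 and B=k + 3, with C=k**2 + 3*k + 1/4.
Need (k + 1)·f(k+1) − (k + 2)·f(k) = k**2 + 3*k + 1/4.
deg f ≤ 2 (via 1,1,2).
Solving with deg f ≤ 2: f(k) = k*(4*k - 3)/4.
Then R = B(k−1)f/C = k*(k + 2)*(4*k - 3)/(4*k**2 + 12*k + 1), so s_k = R(k)·t_k = k*(3 - 4*k)/(k + 1).
s_(k+1) − s_k = (-4*k**2 - 12*k - 1)/(k**2 + 3*k + 2) = t_k.
Σ_(k=2)^n t_k = s_(n+1) − s_(2) = ((-4*n**2 - 5*n - 1)/(n + 2)) − (-10/3), i.e. (-12*n**2 - 5*n + 17)/(3*(n + 2)).

S(n) = (-12*n**2 - 5*n + 17)/(3*(n + 2))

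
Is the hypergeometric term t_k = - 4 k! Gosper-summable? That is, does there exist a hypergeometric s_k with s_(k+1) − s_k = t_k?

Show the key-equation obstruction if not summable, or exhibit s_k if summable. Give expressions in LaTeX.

No — key equation has no polynomial f.

Ratio r(k) = k + 1.
Gosper form: A/B · C(k+1)/C(k) with A=k + 1, B=1, C=1.
Solve (k + 1)·f(k+1) − (1)·f(k) = 1.
From deg A=1, deg B=0, deg C=0: d=-1.
Bound -1 < 0, so the key equation has no polynomial solution.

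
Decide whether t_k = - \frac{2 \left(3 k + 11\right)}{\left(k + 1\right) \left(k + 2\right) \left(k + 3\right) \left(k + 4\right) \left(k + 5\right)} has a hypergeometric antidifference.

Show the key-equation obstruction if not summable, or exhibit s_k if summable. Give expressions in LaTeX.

Yes. s_k = \frac{k \left(- k^{2} - 7 k - 14\right)}{4 \left(k^{3} + 7 k^{2} + 14 k + 8\right)}.

The ratio is (k + 1)*(3*k + 14)/((k + 6)*(3*k + 11)).
A = k + 1, B = k + 6, C = k + 11/3.
Set up (k + 1)·f(k+1) − (k + 5)·f(k) − (k + 11/3) = 0.
deg f ≤ 4 (via 1,1,1).
Solve for f: f(k) = k*(k + 3)*(k**2 + 7*k + 14)/24 (degree 4 ≤ 4).
So s_k = (B(k−1)f/C)·t_k = (k*(k + 3)*(k + 5)*(k**2 + 7*k + 14)/(8*(3*k + 11)))·t_k = k*(-k**2 - 7*k - 14)/(4*(k**3 + 7*k**2 + 14*k + 8)).
Check: Δs_k = 2*(-3*k - 11)/(k**5 + 15*k**4 + 85*k**3 + 225*k**2 + 274*k + 120). ✓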